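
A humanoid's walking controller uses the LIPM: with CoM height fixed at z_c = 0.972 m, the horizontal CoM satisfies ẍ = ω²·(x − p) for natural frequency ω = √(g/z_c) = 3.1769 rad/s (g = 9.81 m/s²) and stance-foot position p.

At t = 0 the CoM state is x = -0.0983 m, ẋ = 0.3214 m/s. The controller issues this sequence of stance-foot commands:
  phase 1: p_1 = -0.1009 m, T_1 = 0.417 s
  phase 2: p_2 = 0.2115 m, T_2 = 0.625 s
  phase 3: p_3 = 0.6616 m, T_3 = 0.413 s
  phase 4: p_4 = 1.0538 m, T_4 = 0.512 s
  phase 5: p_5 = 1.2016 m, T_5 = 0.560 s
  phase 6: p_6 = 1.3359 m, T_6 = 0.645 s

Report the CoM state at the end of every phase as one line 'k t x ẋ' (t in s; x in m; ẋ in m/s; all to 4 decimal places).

phase 1: p=-0.1009, T=0.417, ωT=1.324767, cosh=2.013587, sinh=1.747723; start (x,ẋ)=(-0.098300, 0.321400) → end (x,ẋ)=(0.081149, 0.661603)
phase 2: p=0.2115, T=0.625, ωT=1.985562, cosh=3.710223, sinh=3.572920; start (x,ẋ)=(0.081149, 0.661603) → end (x,ẋ)=(0.471943, 0.975101)
phase 3: p=0.6616, T=0.413, ωT=1.312060, cosh=1.991540, sinh=1.722275; start (x,ẋ)=(0.471943, 0.975101) → end (x,ẋ)=(0.812517, 0.904246)
phase 4: p=1.0538, T=0.512, ωT=1.626573, cosh=2.641507, sinh=2.444905; start (x,ẋ)=(0.812517, 0.904246) → end (x,ẋ)=(1.112345, 0.514472)
phase 5: p=1.2016, T=0.560, ωT=1.779064, cosh=3.046552, sinh=2.877756; start (x,ẋ)=(1.112345, 0.514472) → end (x,ẋ)=(1.395709, 0.751369)
phase 6: p=1.3359, T=0.645, ωT=2.049100, cosh=3.944884, sinh=3.816033; start (x,ẋ)=(1.395709, 0.751369) → end (x,ẋ)=(2.474371, 3.689139)

1 0.4170 0.0811 0.6616
2 1.0420 0.4719 0.9751
3 1.4550 0.8125 0.9042
4 1.9670 1.1123 0.5145
5 2.5270 1.3957 0.7514
6 3.1720 2.4744 3.6891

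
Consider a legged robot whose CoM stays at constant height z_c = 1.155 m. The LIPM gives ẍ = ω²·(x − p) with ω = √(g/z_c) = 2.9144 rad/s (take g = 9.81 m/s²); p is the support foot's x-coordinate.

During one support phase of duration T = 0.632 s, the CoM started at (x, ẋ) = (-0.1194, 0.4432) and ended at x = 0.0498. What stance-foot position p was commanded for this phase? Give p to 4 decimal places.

p = 0.0142

ωT = 2.9144·0.632 = 1.841901; cosh(ωT) = 3.233517, sinh(ωT) = 3.075001
x(T) = p + (x₀−p)·cosh(ωT) + (ẋ₀/ω)·sinh(ωT) ⇒ p·(1 − cosh) = x(T) − x₀·cosh − (ẋ₀/ω)·sinh
numerator   = 0.0498 − (-0.1194)·3.233517 − (0.4432/2.9144)·3.075001 = -0.031741
denominator = 1 − 3.233517 = -2.233517
p = -0.031741 / -2.233517 = 0.0142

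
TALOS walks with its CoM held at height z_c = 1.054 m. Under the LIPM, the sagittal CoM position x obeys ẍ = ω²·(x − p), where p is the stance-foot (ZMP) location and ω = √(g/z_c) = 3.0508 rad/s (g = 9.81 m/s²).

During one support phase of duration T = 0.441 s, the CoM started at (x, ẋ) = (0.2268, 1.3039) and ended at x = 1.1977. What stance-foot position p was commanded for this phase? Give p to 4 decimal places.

p = 0.0306

ωT = 3.0508·0.441 = 1.345403; cosh(ωT) = 2.050084, sinh(ωT) = 1.789649
x(T) = p + (x₀−p)·cosh(ωT) + (ẋ₀/ω)·sinh(ωT) ⇒ p·(1 − cosh) = x(T) − x₀·cosh − (ẋ₀/ω)·sinh
numerator   = 1.1977 − (0.2268)·2.050084 − (1.3039/3.0508)·1.789649 = -0.032148
denominator = 1 − 2.050084 = -1.050084
p = -0.032148 / -1.050084 = 0.0306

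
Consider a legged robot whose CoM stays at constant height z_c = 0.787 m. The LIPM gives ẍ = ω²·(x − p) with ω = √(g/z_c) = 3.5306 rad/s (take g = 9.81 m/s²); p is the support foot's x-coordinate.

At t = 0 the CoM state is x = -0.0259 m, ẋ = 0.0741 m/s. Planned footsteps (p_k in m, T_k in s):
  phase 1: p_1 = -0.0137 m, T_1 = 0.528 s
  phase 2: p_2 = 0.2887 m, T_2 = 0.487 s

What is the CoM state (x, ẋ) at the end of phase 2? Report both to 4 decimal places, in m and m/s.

x = -0.4245, ẋ = -2.3236

phase 1: p=-0.0137, T=0.528, ωT=1.864157, cosh=3.302761, sinh=3.147734; start (x,ẋ)=(-0.025900, 0.074100) → end (x,ẋ)=(0.012071, 0.109151)
phase 2: p=0.2887, T=0.487, ωT=1.719402, cosh=2.880182, sinh=2.701009; start (x,ẋ)=(0.012071, 0.109151) → end (x,ẋ)=(-0.424539, -2.323611)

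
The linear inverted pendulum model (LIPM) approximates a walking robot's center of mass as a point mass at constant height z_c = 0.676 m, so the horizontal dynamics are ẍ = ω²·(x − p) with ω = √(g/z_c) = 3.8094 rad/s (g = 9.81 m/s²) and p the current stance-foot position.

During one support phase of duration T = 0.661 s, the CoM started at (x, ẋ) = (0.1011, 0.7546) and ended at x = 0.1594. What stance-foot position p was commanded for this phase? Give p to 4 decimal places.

ωT = 3.8094·0.661 = 2.518013; cosh(ωT) = 6.242275, sinh(ωT) = 6.161655
x(T) = p + (x₀−p)·cosh(ωT) + (ẋ₀/ω)·sinh(ωT) ⇒ p·(1 − cosh) = x(T) − x₀·cosh − (ẋ₀/ω)·sinh
numerator   = 0.1594 − (0.1011)·6.242275 − (0.7546/3.8094)·6.161655 = -1.692250
denominator = 1 − 6.242275 = -5.242275
p = -1.692250 / -5.242275 = 0.3228

p = 0.3228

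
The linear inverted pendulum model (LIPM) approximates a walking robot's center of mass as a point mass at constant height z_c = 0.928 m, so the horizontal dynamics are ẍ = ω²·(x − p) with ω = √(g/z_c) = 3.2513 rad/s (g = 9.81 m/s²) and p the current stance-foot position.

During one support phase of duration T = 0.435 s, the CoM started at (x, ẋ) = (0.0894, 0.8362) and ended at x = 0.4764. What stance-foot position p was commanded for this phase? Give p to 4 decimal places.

p = 0.1834

ωT = 3.2513·0.435 = 1.414316; cosh(ωT) = 2.178381, sinh(ωT) = 1.935289
x(T) = p + (x₀−p)·cosh(ωT) + (ẋ₀/ω)·sinh(ωT) ⇒ p·(1 − cosh) = x(T) − x₀·cosh − (ẋ₀/ω)·sinh
numerator   = 0.4764 − (0.0894)·2.178381 − (0.8362/3.2513)·1.935289 = -0.216083
denominator = 1 − 2.178381 = -1.178381
p = -0.216083 / -1.178381 = 0.1834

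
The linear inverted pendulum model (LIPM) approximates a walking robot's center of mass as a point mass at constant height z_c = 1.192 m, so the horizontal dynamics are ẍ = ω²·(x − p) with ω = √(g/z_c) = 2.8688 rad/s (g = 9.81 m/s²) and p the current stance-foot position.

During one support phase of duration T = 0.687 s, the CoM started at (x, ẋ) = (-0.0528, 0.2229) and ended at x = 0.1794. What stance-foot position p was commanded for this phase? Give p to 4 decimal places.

ωT = 2.8688·0.687 = 1.970866; cosh(ωT) = 3.658111, sinh(ωT) = 3.518775
x(T) = p + (x₀−p)·cosh(ωT) + (ẋ₀/ω)·sinh(ωT) ⇒ p·(1 − cosh) = x(T) − x₀·cosh − (ẋ₀/ω)·sinh
numerator   = 0.1794 − (-0.0528)·3.658111 − (0.2229/2.8688)·3.518775 = 0.099147
denominator = 1 − 3.658111 = -2.658111
p = 0.099147 / -2.658111 = -0.0373

p = -0.0373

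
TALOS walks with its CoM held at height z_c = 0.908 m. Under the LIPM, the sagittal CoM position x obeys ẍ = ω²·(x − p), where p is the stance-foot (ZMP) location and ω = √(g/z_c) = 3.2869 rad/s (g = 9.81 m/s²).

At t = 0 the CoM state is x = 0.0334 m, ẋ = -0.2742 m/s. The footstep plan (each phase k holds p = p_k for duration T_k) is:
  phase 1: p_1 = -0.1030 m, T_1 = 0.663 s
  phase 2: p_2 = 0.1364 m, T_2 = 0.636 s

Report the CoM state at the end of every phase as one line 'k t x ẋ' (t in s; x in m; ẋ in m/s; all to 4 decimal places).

phase 1: p=-0.1030, T=0.663, ωT=2.179215, cosh=4.476246, sinh=4.363116; start (x,ẋ)=(0.033400, -0.274200) → end (x,ẋ)=(0.143580, 0.728743)
phase 2: p=0.1364, T=0.636, ωT=2.090468, cosh=4.106166, sinh=3.982537; start (x,ẋ)=(0.143580, 0.728743) → end (x,ẋ)=(1.048855, 3.086324)

1 0.6630 0.1436 0.7287
2 1.2990 1.0489 3.0863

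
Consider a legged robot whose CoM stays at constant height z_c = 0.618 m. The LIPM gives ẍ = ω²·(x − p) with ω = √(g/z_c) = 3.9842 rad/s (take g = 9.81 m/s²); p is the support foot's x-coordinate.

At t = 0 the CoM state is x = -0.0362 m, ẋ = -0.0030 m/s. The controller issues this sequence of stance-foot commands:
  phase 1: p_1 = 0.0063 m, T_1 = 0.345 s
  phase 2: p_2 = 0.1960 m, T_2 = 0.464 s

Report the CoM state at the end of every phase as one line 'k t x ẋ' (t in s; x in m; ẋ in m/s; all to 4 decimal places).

phase 1: p=0.0063, T=0.345, ωT=1.374549, cosh=2.103124, sinh=1.850170; start (x,ẋ)=(-0.036200, -0.003000) → end (x,ẋ)=(-0.084476, -0.319596)
phase 2: p=0.1960, T=0.464, ωT=1.848669, cosh=3.254403, sinh=3.096956; start (x,ẋ)=(-0.084476, -0.319596) → end (x,ẋ)=(-0.965206, -4.500855)

1 0.3450 -0.0845 -0.3196
2 0.8090 -0.9652 -4.5009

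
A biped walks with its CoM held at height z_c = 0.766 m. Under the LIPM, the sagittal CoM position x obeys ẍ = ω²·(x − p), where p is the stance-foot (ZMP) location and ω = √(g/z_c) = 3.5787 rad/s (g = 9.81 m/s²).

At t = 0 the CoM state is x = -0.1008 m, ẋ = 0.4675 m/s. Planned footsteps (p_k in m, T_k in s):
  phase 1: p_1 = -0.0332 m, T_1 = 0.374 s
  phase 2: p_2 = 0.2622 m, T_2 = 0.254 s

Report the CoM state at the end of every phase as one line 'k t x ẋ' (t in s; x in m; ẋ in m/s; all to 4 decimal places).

phase 1: p=-0.0332, T=0.374, ωT=1.338434, cosh=2.037661, sinh=1.775405; start (x,ẋ)=(-0.100800, 0.467500) → end (x,ẋ)=(0.060982, 0.523100)
phase 2: p=0.2622, T=0.254, ωT=0.908990, cosh=1.442373, sinh=1.039442; start (x,ẋ)=(0.060982, 0.523100) → end (x,ẋ)=(0.123905, 0.006007)

1 0.3740 0.0610 0.5231
2 0.6280 0.1239 0.0060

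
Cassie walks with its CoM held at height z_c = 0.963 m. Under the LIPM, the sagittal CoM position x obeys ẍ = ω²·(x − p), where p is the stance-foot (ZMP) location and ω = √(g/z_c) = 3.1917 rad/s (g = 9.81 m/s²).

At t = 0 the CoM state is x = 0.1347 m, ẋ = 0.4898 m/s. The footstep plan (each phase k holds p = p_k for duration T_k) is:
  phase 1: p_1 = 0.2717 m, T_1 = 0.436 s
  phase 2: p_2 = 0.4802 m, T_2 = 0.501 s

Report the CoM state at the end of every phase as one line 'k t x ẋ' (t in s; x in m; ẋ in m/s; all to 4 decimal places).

1 0.4360 0.2687 0.2209
2 0.9370 0.0997 -1.0332

phase 1: p=0.2717, T=0.436, ωT=1.391581, cosh=2.134943, sinh=1.886261; start (x,ẋ)=(0.134700, 0.489800) → end (x,ẋ)=(0.268679, 0.220903)
phase 2: p=0.4802, T=0.501, ωT=1.599042, cosh=2.575189, sinh=2.373099; start (x,ẋ)=(0.268679, 0.220903) → end (x,ẋ)=(0.099741, -1.033236)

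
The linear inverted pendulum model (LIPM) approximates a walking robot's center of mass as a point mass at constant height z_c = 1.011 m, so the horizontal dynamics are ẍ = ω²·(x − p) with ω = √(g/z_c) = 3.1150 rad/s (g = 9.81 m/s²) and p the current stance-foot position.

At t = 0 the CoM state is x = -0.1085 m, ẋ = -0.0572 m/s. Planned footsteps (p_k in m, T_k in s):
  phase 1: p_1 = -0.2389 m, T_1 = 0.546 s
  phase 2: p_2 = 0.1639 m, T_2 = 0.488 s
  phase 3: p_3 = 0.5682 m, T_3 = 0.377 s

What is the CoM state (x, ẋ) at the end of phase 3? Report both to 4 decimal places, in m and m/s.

phase 1: p=-0.2389, T=0.546, ωT=1.700790, cosh=2.830406, sinh=2.647867; start (x,ẋ)=(-0.108500, -0.057200) → end (x,ẋ)=(0.081563, 0.913654)
phase 2: p=0.1639, T=0.488, ωT=1.520120, cosh=2.395730, sinh=2.177044; start (x,ẋ)=(0.081563, 0.913654) → end (x,ẋ)=(0.605186, 1.630499)
phase 3: p=0.5682, T=0.377, ωT=1.174355, cosh=1.772537, sinh=1.463518; start (x,ẋ)=(0.605186, 1.630499) → end (x,ẋ)=(1.399816, 3.058735)

x = 1.3998, ẋ = 3.0587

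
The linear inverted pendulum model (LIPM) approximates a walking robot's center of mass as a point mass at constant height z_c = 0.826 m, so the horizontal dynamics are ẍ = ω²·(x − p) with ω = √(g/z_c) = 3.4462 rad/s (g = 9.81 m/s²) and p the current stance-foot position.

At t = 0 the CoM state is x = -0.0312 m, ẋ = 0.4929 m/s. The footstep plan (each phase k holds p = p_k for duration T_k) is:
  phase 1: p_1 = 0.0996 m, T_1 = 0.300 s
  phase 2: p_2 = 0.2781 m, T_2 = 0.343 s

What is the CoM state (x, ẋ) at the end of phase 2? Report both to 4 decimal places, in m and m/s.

phase 1: p=0.0996, T=0.300, ωT=1.033860, cosh=1.583765, sinh=1.228134; start (x,ẋ)=(-0.031200, 0.492900) → end (x,ẋ)=(0.068100, 0.227041)
phase 2: p=0.2781, T=0.343, ωT=1.182047, cosh=1.783846, sinh=1.477195; start (x,ẋ)=(0.068100, 0.227041) → end (x,ẋ)=(0.000812, -0.664044)

x = 0.0008, ẋ = -0.6640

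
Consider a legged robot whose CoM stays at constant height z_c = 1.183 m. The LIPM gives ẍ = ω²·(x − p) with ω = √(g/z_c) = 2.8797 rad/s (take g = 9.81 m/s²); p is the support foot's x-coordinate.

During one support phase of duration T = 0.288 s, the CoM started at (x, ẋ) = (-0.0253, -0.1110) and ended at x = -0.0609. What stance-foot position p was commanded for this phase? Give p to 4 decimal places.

ωT = 2.8797·0.288 = 0.829354; cosh(ωT) = 1.364084, sinh(ωT) = 0.927753
x(T) = p + (x₀−p)·cosh(ωT) + (ẋ₀/ω)·sinh(ωT) ⇒ p·(1 − cosh) = x(T) − x₀·cosh − (ẋ₀/ω)·sinh
numerator   = -0.0609 − (-0.0253)·1.364084 − (-0.1110/2.8797)·0.927753 = 0.009372
denominator = 1 − 1.364084 = -0.364084
p = 0.009372 / -0.364084 = -0.0257

p = -0.0257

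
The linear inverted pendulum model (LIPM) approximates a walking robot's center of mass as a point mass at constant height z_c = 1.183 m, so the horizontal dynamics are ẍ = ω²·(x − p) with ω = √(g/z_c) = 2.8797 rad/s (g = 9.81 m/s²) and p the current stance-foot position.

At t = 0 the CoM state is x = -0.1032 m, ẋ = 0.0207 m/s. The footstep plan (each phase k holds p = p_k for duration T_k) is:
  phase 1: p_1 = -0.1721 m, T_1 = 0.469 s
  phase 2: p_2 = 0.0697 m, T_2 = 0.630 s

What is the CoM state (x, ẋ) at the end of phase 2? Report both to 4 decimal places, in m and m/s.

x = 0.2105, ẋ = 0.5113

phase 1: p=-0.1721, T=0.469, ωT=1.350579, cosh=2.059375, sinh=1.800285; start (x,ẋ)=(-0.103200, 0.020700) → end (x,ẋ)=(-0.017268, 0.399826)
phase 2: p=0.0697, T=0.630, ωT=1.814211, cosh=3.149600, sinh=2.986633; start (x,ẋ)=(-0.017268, 0.399826) → end (x,ẋ)=(0.210458, 0.511313)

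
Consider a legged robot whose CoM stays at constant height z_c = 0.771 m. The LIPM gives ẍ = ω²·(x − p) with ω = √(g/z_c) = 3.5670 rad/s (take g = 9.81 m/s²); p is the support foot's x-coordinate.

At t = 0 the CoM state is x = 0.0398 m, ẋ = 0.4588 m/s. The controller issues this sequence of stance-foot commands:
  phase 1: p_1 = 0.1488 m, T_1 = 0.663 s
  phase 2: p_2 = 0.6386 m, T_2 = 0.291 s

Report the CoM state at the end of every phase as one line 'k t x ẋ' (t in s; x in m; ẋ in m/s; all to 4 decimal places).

1 0.6630 0.2421 0.4123
2 0.9540 0.1513 -1.0913

phase 1: p=0.1488, T=0.663, ωT=2.364921, cosh=5.368577, sinh=5.274621; start (x,ẋ)=(0.039800, 0.458800) → end (x,ẋ)=(0.242065, 0.412315)
phase 2: p=0.6386, T=0.291, ωT=1.037997, cosh=1.588860, sinh=1.234696; start (x,ẋ)=(0.242065, 0.412315) → end (x,ẋ)=(0.151282, -1.091293)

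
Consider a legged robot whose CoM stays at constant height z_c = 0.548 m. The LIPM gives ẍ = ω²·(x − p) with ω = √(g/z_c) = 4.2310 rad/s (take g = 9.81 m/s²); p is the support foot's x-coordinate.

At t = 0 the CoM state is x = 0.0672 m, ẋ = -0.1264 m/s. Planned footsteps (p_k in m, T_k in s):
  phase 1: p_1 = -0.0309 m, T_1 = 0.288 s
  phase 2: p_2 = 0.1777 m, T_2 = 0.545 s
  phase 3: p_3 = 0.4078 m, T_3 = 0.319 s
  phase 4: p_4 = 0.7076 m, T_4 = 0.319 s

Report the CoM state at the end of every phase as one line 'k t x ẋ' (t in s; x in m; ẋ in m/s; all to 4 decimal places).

phase 1: p=-0.0309, T=0.288, ωT=1.218528, cosh=1.838935, sinh=1.543270; start (x,ẋ)=(0.067200, -0.126400) → end (x,ẋ)=(0.103395, 0.408110)
phase 2: p=0.1777, T=0.545, ωT=2.305895, cosh=5.066412, sinh=4.966742; start (x,ẋ)=(0.103395, 0.408110) → end (x,ẋ)=(0.280317, 0.506182)
phase 3: p=0.4078, T=0.319, ωT=1.349689, cosh=2.057773, sinh=1.798453; start (x,ẋ)=(0.280317, 0.506182) → end (x,ẋ)=(0.360629, 0.071554)
phase 4: p=0.7076, T=0.319, ωT=1.349689, cosh=2.057773, sinh=1.798453; start (x,ẋ)=(0.360629, 0.071554) → end (x,ẋ)=(0.024027, -2.492950)

1 0.2880 0.1034 0.4081
2 0.8330 0.2803 0.5062
3 1.1520 0.3606 0.0716
4 1.4710 0.0240 -2.4930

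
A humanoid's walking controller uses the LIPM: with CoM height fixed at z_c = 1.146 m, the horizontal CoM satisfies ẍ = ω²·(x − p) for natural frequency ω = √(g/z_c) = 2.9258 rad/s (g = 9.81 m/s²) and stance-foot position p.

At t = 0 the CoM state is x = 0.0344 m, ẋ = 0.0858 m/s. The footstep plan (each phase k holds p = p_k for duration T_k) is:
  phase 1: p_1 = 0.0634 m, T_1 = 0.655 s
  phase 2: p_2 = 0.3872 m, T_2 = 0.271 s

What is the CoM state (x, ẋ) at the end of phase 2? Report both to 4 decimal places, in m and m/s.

phase 1: p=0.0634, T=0.655, ωT=1.916399, cosh=3.471788, sinh=3.324652; start (x,ẋ)=(0.034400, 0.085800) → end (x,ẋ)=(0.060215, 0.015789)
phase 2: p=0.3872, T=0.271, ωT=0.792892, cosh=1.331156, sinh=0.878622; start (x,ẋ)=(0.060215, 0.015789) → end (x,ẋ)=(-0.043327, -0.819555)

x = -0.0433, ẋ = -0.8196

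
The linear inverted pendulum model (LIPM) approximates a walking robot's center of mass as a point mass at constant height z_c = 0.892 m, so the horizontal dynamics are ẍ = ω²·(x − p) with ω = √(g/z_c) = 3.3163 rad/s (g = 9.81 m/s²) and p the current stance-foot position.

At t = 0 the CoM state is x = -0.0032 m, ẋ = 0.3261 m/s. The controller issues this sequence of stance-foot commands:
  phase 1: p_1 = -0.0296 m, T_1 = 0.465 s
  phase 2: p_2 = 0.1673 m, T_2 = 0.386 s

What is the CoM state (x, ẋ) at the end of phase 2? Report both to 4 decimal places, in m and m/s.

x = 0.8323, ẋ = 2.4009

phase 1: p=-0.0296, T=0.465, ωT=1.542080, cosh=2.444118, sinh=2.230182; start (x,ẋ)=(-0.003200, 0.326100) → end (x,ẋ)=(0.254224, 0.992280)
phase 2: p=0.1673, T=0.386, ωT=1.280092, cosh=1.937491, sinh=1.659479; start (x,ẋ)=(0.254224, 0.992280) → end (x,ẋ)=(0.832252, 2.400905)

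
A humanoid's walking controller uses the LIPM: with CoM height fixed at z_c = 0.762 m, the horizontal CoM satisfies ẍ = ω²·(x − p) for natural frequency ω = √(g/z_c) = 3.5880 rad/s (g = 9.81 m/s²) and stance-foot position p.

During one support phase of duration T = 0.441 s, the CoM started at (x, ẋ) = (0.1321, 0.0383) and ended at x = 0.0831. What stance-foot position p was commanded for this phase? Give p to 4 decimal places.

ωT = 3.5880·0.441 = 1.582308; cosh(ωT) = 2.535837, sinh(ωT) = 2.330337
x(T) = p + (x₀−p)·cosh(ωT) + (ẋ₀/ω)·sinh(ωT) ⇒ p·(1 − cosh) = x(T) − x₀·cosh − (ẋ₀/ω)·sinh
numerator   = 0.0831 − (0.1321)·2.535837 − (0.0383/3.5880)·2.330337 = -0.276759
denominator = 1 − 2.535837 = -1.535837
p = -0.276759 / -1.535837 = 0.1802

p = 0.1802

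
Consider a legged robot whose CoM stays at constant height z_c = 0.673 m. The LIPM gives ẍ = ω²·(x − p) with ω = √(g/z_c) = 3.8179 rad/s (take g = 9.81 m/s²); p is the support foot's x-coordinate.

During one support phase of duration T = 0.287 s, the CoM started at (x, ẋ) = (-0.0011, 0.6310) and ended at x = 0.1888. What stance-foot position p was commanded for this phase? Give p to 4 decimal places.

p = 0.0437

ωT = 3.8179·0.287 = 1.095737; cosh(ωT) = 1.662840, sinh(ωT) = 1.328547
x(T) = p + (x₀−p)·cosh(ωT) + (ẋ₀/ω)·sinh(ωT) ⇒ p·(1 − cosh) = x(T) − x₀·cosh − (ẋ₀/ω)·sinh
numerator   = 0.1888 − (-0.0011)·1.662840 − (0.6310/3.8179)·1.328547 = -0.028945
denominator = 1 − 1.662840 = -0.662840
p = -0.028945 / -0.662840 = 0.0437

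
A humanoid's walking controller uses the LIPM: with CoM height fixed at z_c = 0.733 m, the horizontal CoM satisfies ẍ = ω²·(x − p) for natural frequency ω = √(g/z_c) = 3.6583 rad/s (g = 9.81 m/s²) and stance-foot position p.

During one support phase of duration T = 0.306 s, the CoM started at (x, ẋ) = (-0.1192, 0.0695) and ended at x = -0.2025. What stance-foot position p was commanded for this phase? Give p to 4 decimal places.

p = 0.0381

ωT = 3.6583·0.306 = 1.119440; cosh(ωT) = 1.694800, sinh(ωT) = 1.368338
x(T) = p + (x₀−p)·cosh(ωT) + (ẋ₀/ω)·sinh(ωT) ⇒ p·(1 − cosh) = x(T) − x₀·cosh − (ẋ₀/ω)·sinh
numerator   = -0.2025 − (-0.1192)·1.694800 − (0.0695/3.6583)·1.368338 = -0.026475
denominator = 1 − 1.694800 = -0.694800
p = -0.026475 / -0.694800 = 0.0381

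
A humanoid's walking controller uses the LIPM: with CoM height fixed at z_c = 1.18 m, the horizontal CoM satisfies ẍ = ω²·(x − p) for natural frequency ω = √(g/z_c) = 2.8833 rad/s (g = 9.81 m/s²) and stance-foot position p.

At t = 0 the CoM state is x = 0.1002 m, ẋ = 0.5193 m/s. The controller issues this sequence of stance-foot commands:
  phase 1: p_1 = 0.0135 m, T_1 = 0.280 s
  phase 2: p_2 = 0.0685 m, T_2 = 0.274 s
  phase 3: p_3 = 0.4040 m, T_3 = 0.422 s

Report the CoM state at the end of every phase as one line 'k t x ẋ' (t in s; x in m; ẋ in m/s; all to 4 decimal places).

1 0.2800 0.2917 0.9224
2 0.5540 0.6450 1.7886
3 0.9760 1.8018 4.3543

phase 1: p=0.0135, T=0.280, ωT=0.807324, cosh=1.343975, sinh=0.897925; start (x,ẋ)=(0.100200, 0.519300) → end (x,ẋ)=(0.291745, 0.922392)
phase 2: p=0.0685, T=0.274, ωT=0.790024, cosh=1.328642, sinh=0.874808; start (x,ẋ)=(0.291745, 0.922392) → end (x,ẋ)=(0.644970, 1.788625)
phase 3: p=0.4040, T=0.422, ωT=1.216753, cosh=1.836198, sinh=1.540008; start (x,ẋ)=(0.644970, 1.788625) → end (x,ẋ)=(1.801797, 4.354252)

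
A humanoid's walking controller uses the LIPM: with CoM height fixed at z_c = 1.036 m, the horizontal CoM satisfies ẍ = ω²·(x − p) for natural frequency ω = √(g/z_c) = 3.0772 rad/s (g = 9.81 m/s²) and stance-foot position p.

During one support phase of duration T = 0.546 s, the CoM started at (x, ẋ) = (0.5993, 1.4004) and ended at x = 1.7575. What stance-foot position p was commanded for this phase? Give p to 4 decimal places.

ωT = 3.0772·0.546 = 1.680151; cosh(ωT) = 2.776357, sinh(ωT) = 2.590011
x(T) = p + (x₀−p)·cosh(ωT) + (ẋ₀/ω)·sinh(ωT) ⇒ p·(1 − cosh) = x(T) − x₀·cosh − (ẋ₀/ω)·sinh
numerator   = 1.7575 − (0.5993)·2.776357 − (1.4004/3.0772)·2.590011 = -1.085056
denominator = 1 − 2.776357 = -1.776357
p = -1.085056 / -1.776357 = 0.6108

p = 0.6108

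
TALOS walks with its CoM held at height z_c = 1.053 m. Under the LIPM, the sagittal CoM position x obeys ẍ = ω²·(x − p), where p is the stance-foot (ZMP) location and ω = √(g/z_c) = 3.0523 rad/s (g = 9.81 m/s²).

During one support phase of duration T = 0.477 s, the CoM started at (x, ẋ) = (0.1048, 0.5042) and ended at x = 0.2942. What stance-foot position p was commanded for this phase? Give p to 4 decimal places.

ωT = 3.0523·0.477 = 1.455947; cosh(ωT) = 2.260861, sinh(ωT) = 2.027682
x(T) = p + (x₀−p)·cosh(ωT) + (ẋ₀/ω)·sinh(ωT) ⇒ p·(1 − cosh) = x(T) − x₀·cosh − (ẋ₀/ω)·sinh
numerator   = 0.2942 − (0.1048)·2.260861 − (0.5042/3.0523)·2.027682 = -0.277685
denominator = 1 − 2.260861 = -1.260861
p = -0.277685 / -1.260861 = 0.2202

p = 0.2202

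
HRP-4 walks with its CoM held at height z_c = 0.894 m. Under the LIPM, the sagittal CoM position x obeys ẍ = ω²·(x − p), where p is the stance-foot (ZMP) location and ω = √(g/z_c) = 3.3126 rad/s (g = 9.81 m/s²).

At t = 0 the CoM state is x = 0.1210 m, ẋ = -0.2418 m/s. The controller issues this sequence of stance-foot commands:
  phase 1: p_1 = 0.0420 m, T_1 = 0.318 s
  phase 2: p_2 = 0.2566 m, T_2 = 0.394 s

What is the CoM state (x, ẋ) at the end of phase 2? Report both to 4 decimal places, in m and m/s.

phase 1: p=0.0420, T=0.318, ωT=1.053407, cosh=1.608075, sinh=1.259328; start (x,ẋ)=(0.121000, -0.241800) → end (x,ẋ)=(0.077115, -0.059272)
phase 2: p=0.2566, T=0.394, ωT=1.305164, cosh=1.979712, sinh=1.708584; start (x,ẋ)=(0.077115, -0.059272) → end (x,ẋ)=(-0.129301, -1.133204)

x = -0.1293, ẋ = -1.1332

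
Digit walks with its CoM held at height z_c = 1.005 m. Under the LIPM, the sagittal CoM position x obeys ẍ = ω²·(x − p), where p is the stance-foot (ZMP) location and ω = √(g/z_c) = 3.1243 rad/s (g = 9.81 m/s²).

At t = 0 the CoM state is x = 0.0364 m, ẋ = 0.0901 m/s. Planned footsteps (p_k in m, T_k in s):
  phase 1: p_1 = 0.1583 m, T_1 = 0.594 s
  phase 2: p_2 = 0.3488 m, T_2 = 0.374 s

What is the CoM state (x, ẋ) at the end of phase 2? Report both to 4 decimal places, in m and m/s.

x = -0.9485, ẋ = -3.8453

phase 1: p=0.1583, T=0.594, ωT=1.855834, cosh=3.276677, sinh=3.120355; start (x,ẋ)=(0.036400, 0.090100) → end (x,ẋ)=(-0.151141, -0.893165)
phase 2: p=0.3488, T=0.374, ωT=1.168488, cosh=1.763981, sinh=1.453144; start (x,ẋ)=(-0.151141, -0.893165) → end (x,ẋ)=(-0.948506, -3.845287)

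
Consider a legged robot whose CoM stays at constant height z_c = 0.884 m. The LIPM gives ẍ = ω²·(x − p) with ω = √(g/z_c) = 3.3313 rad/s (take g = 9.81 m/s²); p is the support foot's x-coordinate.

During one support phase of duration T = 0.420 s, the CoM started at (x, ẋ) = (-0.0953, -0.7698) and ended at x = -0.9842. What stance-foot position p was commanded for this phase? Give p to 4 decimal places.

p = 0.2956

ωT = 3.3313·0.420 = 1.399146; cosh(ωT) = 2.149273, sinh(ωT) = 1.902465
x(T) = p + (x₀−p)·cosh(ωT) + (ẋ₀/ω)·sinh(ωT) ⇒ p·(1 − cosh) = x(T) − x₀·cosh − (ẋ₀/ω)·sinh
numerator   = -0.9842 − (-0.0953)·2.149273 − (-0.7698/3.3313)·1.902465 = -0.339751
denominator = 1 − 2.149273 = -1.149273
p = -0.339751 / -1.149273 = 0.2956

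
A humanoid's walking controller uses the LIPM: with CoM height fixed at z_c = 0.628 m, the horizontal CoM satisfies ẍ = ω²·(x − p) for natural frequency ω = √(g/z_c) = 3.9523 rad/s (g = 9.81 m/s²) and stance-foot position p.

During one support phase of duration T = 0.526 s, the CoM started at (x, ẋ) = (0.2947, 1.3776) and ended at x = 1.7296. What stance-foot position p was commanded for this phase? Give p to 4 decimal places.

ωT = 3.9523·0.526 = 2.078910; cosh(ωT) = 4.060407, sinh(ωT) = 3.935340
x(T) = p + (x₀−p)·cosh(ωT) + (ẋ₀/ω)·sinh(ωT) ⇒ p·(1 − cosh) = x(T) − x₀·cosh − (ẋ₀/ω)·sinh
numerator   = 1.7296 − (0.2947)·4.060407 − (1.3776/3.9523)·3.935340 = -0.838691
denominator = 1 − 4.060407 = -3.060407
p = -0.838691 / -3.060407 = 0.2740

p = 0.2740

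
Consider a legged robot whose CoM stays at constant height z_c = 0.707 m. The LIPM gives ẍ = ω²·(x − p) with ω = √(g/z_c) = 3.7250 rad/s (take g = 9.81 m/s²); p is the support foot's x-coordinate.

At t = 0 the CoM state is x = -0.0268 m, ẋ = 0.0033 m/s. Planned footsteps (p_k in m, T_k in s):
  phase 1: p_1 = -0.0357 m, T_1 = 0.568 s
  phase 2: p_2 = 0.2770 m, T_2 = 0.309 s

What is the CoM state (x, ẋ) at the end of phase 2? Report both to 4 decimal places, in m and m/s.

phase 1: p=-0.0357, T=0.568, ωT=2.115800, cosh=4.208378, sinh=4.087842; start (x,ẋ)=(-0.026800, 0.003300) → end (x,ẋ)=(0.005376, 0.149410)
phase 2: p=0.2770, T=0.309, ωT=1.151025, cosh=1.738872, sinh=1.422560; start (x,ẋ)=(0.005376, 0.149410) → end (x,ẋ)=(-0.138260, -1.179540)

x = -0.1383, ẋ = -1.1795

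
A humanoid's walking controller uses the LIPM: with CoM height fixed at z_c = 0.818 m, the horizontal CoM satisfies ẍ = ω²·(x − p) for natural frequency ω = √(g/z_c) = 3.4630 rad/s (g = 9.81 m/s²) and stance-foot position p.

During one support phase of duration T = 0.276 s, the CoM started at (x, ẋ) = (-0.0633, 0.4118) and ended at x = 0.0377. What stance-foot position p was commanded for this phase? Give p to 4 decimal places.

p = -0.0008

ωT = 3.4630·0.276 = 0.955788; cosh(ωT) = 1.492614, sinh(ωT) = 1.108105
x(T) = p + (x₀−p)·cosh(ωT) + (ẋ₀/ω)·sinh(ωT) ⇒ p·(1 − cosh) = x(T) − x₀·cosh − (ẋ₀/ω)·sinh
numerator   = 0.0377 − (-0.0633)·1.492614 − (0.4118/3.4630)·1.108105 = 0.000413
denominator = 1 − 1.492614 = -0.492614
p = 0.000413 / -0.492614 = -0.0008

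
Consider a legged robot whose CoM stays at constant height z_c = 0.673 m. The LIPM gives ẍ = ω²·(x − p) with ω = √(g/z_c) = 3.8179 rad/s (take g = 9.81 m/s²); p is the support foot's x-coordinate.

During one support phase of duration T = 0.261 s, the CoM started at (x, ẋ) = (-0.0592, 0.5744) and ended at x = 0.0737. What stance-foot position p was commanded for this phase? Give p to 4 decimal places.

p = 0.0208

ωT = 3.8179·0.261 = 0.996472; cosh(ωT) = 1.538944, sinh(ωT) = 1.169764
x(T) = p + (x₀−p)·cosh(ωT) + (ẋ₀/ω)·sinh(ωT) ⇒ p·(1 − cosh) = x(T) − x₀·cosh − (ẋ₀/ω)·sinh
numerator   = 0.0737 − (-0.0592)·1.538944 − (0.5744/3.8179)·1.169764 = -0.011185
denominator = 1 − 1.538944 = -0.538944
p = -0.011185 / -0.538944 = 0.0208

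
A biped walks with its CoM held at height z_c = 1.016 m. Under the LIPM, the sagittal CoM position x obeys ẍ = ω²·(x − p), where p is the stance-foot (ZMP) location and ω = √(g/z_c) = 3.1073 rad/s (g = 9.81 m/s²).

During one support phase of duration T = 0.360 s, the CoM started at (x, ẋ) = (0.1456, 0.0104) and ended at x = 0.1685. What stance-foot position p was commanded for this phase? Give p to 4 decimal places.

p = 0.1192

ωT = 3.1073·0.360 = 1.118628; cosh(ωT) = 1.693690, sinh(ωT) = 1.366962
x(T) = p + (x₀−p)·cosh(ωT) + (ẋ₀/ω)·sinh(ωT) ⇒ p·(1 − cosh) = x(T) − x₀·cosh − (ẋ₀/ω)·sinh
numerator   = 0.1685 − (0.1456)·1.693690 − (0.0104/3.1073)·1.366962 = -0.082676
denominator = 1 − 1.693690 = -0.693690
p = -0.082676 / -0.693690 = 0.1192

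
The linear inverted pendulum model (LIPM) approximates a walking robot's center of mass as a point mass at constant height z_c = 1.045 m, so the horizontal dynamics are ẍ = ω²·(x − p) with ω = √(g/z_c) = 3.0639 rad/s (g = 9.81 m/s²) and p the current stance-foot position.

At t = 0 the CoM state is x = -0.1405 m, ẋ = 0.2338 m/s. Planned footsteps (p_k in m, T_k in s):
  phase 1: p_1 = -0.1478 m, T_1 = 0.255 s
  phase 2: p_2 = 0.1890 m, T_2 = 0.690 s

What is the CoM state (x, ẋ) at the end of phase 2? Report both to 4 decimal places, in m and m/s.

x = -0.4717, ẋ = -1.8880

phase 1: p=-0.1478, T=0.255, ωT=0.781295, cosh=1.321055, sinh=0.863243; start (x,ẋ)=(-0.140500, 0.233800) → end (x,ẋ)=(-0.072284, 0.328170)
phase 2: p=0.1890, T=0.690, ωT=2.114091, cosh=4.201398, sinh=4.080655; start (x,ẋ)=(-0.072284, 0.328170) → end (x,ẋ)=(-0.471684, -1.887986)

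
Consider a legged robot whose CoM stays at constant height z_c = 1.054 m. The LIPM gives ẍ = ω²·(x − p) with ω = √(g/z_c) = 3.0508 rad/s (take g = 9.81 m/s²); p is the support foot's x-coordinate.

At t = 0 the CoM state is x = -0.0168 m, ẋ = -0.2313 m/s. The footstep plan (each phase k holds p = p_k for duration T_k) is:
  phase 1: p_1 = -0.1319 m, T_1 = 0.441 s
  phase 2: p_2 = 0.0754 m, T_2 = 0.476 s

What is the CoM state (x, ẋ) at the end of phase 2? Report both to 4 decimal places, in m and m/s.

x = -0.0637, ẋ = -0.3117

phase 1: p=-0.1319, T=0.441, ωT=1.345403, cosh=2.050084, sinh=1.789649; start (x,ẋ)=(-0.016800, -0.231300) → end (x,ẋ)=(-0.031620, 0.154246)
phase 2: p=0.0754, T=0.476, ωT=1.452181, cosh=2.253240, sinh=2.019181; start (x,ẋ)=(-0.031620, 0.154246) → end (x,ẋ)=(-0.063653, -0.311701)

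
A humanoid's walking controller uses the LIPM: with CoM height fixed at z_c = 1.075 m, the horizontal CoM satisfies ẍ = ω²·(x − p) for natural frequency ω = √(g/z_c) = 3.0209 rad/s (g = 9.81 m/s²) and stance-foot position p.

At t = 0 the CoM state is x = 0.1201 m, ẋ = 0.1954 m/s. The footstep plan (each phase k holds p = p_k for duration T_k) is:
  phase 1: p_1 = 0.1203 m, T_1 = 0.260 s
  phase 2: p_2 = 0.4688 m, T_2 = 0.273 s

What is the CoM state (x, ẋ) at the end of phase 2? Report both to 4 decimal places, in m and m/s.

x = 0.1498, ẋ = -0.4631

phase 1: p=0.1203, T=0.260, ωT=0.785434, cosh=1.324640, sinh=0.868718; start (x,ẋ)=(0.120100, 0.195400) → end (x,ẋ)=(0.176226, 0.258310)
phase 2: p=0.4688, T=0.273, ωT=0.824706, cosh=1.359787, sinh=0.921423; start (x,ẋ)=(0.176226, 0.258310) → end (x,ẋ)=(0.149751, -0.463141)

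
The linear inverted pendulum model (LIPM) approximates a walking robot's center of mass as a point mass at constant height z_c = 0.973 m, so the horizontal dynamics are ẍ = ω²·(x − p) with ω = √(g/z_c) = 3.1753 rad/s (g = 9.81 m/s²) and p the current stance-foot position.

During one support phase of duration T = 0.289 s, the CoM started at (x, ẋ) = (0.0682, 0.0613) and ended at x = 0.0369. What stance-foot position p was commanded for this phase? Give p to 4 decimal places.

ωT = 3.1753·0.289 = 0.917662; cosh(ωT) = 1.451441, sinh(ωT) = 1.051989
x(T) = p + (x₀−p)·cosh(ωT) + (ẋ₀/ω)·sinh(ωT) ⇒ p·(1 − cosh) = x(T) − x₀·cosh − (ẋ₀/ω)·sinh
numerator   = 0.0369 − (0.0682)·1.451441 − (0.0613/3.1753)·1.051989 = -0.082397
denominator = 1 − 1.451441 = -0.451441
p = -0.082397 / -0.451441 = 0.1825

p = 0.1825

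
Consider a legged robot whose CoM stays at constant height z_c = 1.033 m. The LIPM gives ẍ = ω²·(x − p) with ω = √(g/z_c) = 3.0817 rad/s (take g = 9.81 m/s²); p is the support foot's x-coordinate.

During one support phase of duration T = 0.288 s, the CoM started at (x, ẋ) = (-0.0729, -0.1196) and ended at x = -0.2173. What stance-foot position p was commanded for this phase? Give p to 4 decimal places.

ωT = 3.0817·0.288 = 0.887530; cosh(ωT) = 1.420396, sinh(ωT) = 1.008725
x(T) = p + (x₀−p)·cosh(ωT) + (ẋ₀/ω)·sinh(ωT) ⇒ p·(1 − cosh) = x(T) − x₀·cosh − (ẋ₀/ω)·sinh
numerator   = -0.2173 − (-0.0729)·1.420396 − (-0.1196/3.0817)·1.008725 = -0.074605
denominator = 1 − 1.420396 = -0.420396
p = -0.074605 / -0.420396 = 0.1775

p = 0.1775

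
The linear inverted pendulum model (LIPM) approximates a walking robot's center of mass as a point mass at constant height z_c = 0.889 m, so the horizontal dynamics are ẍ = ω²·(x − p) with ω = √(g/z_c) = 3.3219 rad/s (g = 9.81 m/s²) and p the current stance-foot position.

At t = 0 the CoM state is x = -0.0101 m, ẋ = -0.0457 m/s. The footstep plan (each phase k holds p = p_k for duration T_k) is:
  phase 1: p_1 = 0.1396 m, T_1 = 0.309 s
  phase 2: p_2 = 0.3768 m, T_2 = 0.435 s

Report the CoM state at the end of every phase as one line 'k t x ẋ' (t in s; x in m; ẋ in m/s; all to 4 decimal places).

phase 1: p=0.1396, T=0.309, ωT=1.026467, cosh=1.574729, sinh=1.216458; start (x,ẋ)=(-0.010100, -0.045700) → end (x,ẋ)=(-0.112872, -0.676896)
phase 2: p=0.3768, T=0.435, ωT=1.445026, cosh=2.238852, sinh=2.003112; start (x,ẋ)=(-0.112872, -0.676896) → end (x,ẋ)=(-1.127673, -4.773815)

1 0.3090 -0.1129 -0.6769
2 0.7440 -1.1277 -4.7738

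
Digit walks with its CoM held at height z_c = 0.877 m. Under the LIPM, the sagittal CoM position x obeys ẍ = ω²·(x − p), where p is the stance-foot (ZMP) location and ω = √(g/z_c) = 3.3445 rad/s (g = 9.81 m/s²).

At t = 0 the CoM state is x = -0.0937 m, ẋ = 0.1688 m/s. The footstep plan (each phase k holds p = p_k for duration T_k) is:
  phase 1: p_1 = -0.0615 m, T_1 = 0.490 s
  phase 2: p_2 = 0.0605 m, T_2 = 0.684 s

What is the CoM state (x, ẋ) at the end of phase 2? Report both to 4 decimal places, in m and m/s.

phase 1: p=-0.0615, T=0.490, ωT=1.638805, cosh=2.671612, sinh=2.477400; start (x,ẋ)=(-0.093700, 0.168800) → end (x,ẋ)=(-0.022489, 0.184170)
phase 2: p=0.0605, T=0.684, ωT=2.287638, cosh=4.976573, sinh=4.875067; start (x,ẋ)=(-0.022489, 0.184170) → end (x,ẋ)=(-0.084049, -0.436577)

x = -0.0840, ẋ = -0.4366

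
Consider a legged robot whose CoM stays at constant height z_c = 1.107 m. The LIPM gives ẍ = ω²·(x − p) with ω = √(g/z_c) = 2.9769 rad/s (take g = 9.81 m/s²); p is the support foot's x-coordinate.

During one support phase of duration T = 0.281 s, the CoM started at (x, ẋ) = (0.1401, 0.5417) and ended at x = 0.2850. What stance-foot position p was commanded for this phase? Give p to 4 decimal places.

p = 0.2094

ωT = 2.9769·0.281 = 0.836509; cosh(ωT) = 1.370757, sinh(ωT) = 0.937537
x(T) = p + (x₀−p)·cosh(ωT) + (ẋ₀/ω)·sinh(ωT) ⇒ p·(1 − cosh) = x(T) − x₀·cosh − (ẋ₀/ω)·sinh
numerator   = 0.2850 − (0.1401)·1.370757 − (0.5417/2.9769)·0.937537 = -0.077645
denominator = 1 − 1.370757 = -0.370757
p = -0.077645 / -0.370757 = 0.2094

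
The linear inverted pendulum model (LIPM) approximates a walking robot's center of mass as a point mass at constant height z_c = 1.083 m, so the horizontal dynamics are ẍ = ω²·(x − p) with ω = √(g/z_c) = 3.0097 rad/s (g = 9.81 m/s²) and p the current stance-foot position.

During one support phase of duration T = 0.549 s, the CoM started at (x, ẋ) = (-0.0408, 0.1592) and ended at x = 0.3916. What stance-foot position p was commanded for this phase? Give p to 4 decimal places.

ωT = 3.0097·0.549 = 1.652325; cosh(ωT) = 2.705353, sinh(ωT) = 2.513749
x(T) = p + (x₀−p)·cosh(ωT) + (ẋ₀/ω)·sinh(ωT) ⇒ p·(1 − cosh) = x(T) − x₀·cosh − (ẋ₀/ω)·sinh
numerator   = 0.3916 − (-0.0408)·2.705353 − (0.1592/3.0097)·2.513749 = 0.369012
denominator = 1 − 2.705353 = -1.705353
p = 0.369012 / -1.705353 = -0.2164

p = -0.2164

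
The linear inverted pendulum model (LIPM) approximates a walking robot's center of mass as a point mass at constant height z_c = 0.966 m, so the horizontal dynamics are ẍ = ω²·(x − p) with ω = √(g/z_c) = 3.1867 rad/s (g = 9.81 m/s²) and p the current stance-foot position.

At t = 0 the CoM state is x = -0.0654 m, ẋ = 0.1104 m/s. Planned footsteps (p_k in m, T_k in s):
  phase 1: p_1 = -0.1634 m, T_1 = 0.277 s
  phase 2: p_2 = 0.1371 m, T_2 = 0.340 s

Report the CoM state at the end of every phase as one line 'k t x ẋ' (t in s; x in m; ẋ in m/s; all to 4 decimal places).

phase 1: p=-0.1634, T=0.277, ωT=0.882716, cosh=1.415557, sinh=1.001899; start (x,ẋ)=(-0.065400, 0.110400) → end (x,ẋ)=(0.010034, 0.469167)
phase 2: p=0.1371, T=0.340, ωT=1.083478, cosh=1.646678, sinh=1.308261; start (x,ẋ)=(0.010034, 0.469167) → end (x,ẋ)=(0.120475, 0.242826)

1 0.2770 0.0100 0.4692
2 0.6170 0.1205 0.2428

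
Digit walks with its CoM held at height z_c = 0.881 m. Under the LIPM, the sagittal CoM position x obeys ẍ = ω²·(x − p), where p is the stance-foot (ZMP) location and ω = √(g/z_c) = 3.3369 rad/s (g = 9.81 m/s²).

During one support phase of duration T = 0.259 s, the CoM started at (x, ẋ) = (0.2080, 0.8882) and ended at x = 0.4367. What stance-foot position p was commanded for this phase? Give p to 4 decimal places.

ωT = 3.3369·0.259 = 0.864257; cosh(ωT) = 1.397303, sinh(ωT) = 0.975939
x(T) = p + (x₀−p)·cosh(ωT) + (ẋ₀/ω)·sinh(ωT) ⇒ p·(1 − cosh) = x(T) − x₀·cosh − (ẋ₀/ω)·sinh
numerator   = 0.4367 − (0.2080)·1.397303 − (0.8882/3.3369)·0.975939 = -0.113710
denominator = 1 − 1.397303 = -0.397303
p = -0.113710 / -0.397303 = 0.2862

p = 0.2862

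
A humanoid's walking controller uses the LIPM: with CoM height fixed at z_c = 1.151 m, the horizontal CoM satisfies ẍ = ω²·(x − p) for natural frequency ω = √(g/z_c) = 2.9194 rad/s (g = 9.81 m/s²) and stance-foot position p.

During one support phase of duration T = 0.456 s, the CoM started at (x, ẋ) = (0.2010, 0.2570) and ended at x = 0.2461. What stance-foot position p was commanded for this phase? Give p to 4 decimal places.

ωT = 2.9194·0.456 = 1.331246; cosh(ωT) = 2.024953, sinh(ωT) = 1.760806
x(T) = p + (x₀−p)·cosh(ωT) + (ẋ₀/ω)·sinh(ωT) ⇒ p·(1 − cosh) = x(T) − x₀·cosh − (ẋ₀/ω)·sinh
numerator   = 0.2461 − (0.2010)·2.024953 − (0.2570/2.9194)·1.760806 = -0.315923
denominator = 1 − 2.024953 = -1.024953
p = -0.315923 / -1.024953 = 0.3082

p = 0.3082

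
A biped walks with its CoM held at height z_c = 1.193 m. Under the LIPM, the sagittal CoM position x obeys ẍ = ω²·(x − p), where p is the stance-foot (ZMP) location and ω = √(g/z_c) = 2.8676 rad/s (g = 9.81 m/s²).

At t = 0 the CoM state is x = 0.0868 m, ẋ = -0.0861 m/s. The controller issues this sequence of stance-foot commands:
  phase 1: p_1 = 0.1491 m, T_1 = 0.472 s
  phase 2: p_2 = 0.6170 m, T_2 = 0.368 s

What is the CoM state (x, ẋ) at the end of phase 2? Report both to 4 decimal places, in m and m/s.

phase 1: p=0.1491, T=0.472, ωT=1.353507, cosh=2.064655, sinh=1.806323; start (x,ẋ)=(0.086800, -0.086100) → end (x,ẋ)=(-0.033763, -0.500469)
phase 2: p=0.6170, T=0.368, ωT=1.055277, cosh=1.610433, sinh=1.262337; start (x,ẋ)=(-0.033763, -0.500469) → end (x,ẋ)=(-0.651320, -3.161655)

x = -0.6513, ẋ = -3.1617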